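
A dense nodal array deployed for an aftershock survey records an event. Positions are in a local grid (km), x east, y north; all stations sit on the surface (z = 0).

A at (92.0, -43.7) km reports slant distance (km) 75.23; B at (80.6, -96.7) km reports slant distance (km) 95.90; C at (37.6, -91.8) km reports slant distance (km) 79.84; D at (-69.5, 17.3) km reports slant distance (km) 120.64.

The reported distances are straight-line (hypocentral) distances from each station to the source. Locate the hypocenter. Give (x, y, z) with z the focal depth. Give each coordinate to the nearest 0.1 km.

x ≈ 34.1 km, y ≈ -25.6 km, depth ≈ 44.5 km

Each station gives a sphere (x−x_i)² + (y−y_i)² + z² = d_i² (stations at z=0).
Subtracting the A sphere from B and C: z² cancels, leaving linear equations in x and y:
-22.8 x − 106.0 y = 1936.30
-108.8 x − 96.2 y = -1247.56
Solving: x ≈ 34.104, y ≈ -25.603 km (keep extra digits for the depth step; rounded: 34.1, -25.6).
Then from the A sphere: z² = 75.23² − (x − 92.0)² − (y + 43.7)² with x = 34.104, y = -25.603, so z ≈ 44.498 ≈ 44.5 km.
Check against D (with the unrounded solution): distance 120.64 ≈ 120.64 km. ✓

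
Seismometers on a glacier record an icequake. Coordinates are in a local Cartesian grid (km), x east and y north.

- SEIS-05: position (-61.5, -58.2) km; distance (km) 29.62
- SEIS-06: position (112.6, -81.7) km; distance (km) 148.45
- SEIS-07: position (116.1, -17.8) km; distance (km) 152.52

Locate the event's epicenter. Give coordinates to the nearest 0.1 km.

Circle about each station: (x + 61.5)² + (y + 58.2)² = 29.62²; (x − 112.6)² + (y + 81.7)² = 148.45²; (x − 116.1)² + (y + 17.8)² = 152.52².
Subtracting the SEIS-05 equation from the SEIS-06 and SEIS-07 equations removes the quadratic terms:
348.2 x − 47.0 y = -8975.90
355.2 x + 80.8 y = -15758.45
Solving the 2×2 system: x ≈ -32.7, y ≈ -51.3 km.
Check against SEIS-05 (with the unrounded x, y): √((x + 61.5)²+(y + 58.2)²) = 29.62 ≈ 29.62 km. ✓

x ≈ -32.7 km, y ≈ -51.3 km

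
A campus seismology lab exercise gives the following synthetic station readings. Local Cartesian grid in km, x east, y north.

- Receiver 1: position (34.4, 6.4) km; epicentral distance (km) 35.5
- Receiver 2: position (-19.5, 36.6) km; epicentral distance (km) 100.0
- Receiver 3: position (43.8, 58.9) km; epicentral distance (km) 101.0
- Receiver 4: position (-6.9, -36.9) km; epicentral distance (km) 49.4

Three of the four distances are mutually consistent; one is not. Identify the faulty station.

Solve using three stations at a time. Using Receiver 2, Receiver 3, Receiver 4 (subtract circle equations pairwise → linear system) gives (x, y) ≈ (42.2, -42.1).
Distances from that point to each station vs reported:
  Receiver 1: calculated 49.1 vs reported 35.5 → residual 13.6 km
  Receiver 2: calculated 100.0 vs reported 100.0 → residual 0.0 km
  Receiver 3: calculated 101.0 vs reported 101.0 → residual 0.0 km
  Receiver 4: calculated 49.4 vs reported 49.4 → residual 0.0 km
Receiver 2, Receiver 3, Receiver 4 are mutually consistent (residuals ≈ 0); Receiver 1 is off by 13.6 km.

Receiver 1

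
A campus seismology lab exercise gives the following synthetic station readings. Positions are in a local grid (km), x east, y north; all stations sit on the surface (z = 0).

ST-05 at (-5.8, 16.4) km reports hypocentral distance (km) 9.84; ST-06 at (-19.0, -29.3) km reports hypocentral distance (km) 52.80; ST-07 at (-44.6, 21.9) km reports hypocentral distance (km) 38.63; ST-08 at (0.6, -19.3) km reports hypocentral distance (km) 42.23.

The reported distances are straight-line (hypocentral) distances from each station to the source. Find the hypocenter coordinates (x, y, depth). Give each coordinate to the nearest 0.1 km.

x ≈ -6.9 km, y ≈ 21.4 km, depth ≈ 8.4 km

Each station gives a sphere (x−x_i)² + (y−y_i)² + z² = d_i² (stations at z=0).
Subtracting the ST-05 sphere from ST-06 and ST-07: z² cancels, leaving linear equations in x and y:
-26.4 x − 91.4 y = -1774.12
-77.6 x + 11.0 y = 770.72
Solving: x ≈ -6.898, y ≈ 21.403 km (keep extra digits for the depth step; rounded: -6.9, 21.4).
Then from the ST-05 sphere: z² = 9.84² − (x + 5.8)² − (y − 16.4)² with x = -6.898, y = 21.403, so z ≈ 8.402 ≈ 8.4 km.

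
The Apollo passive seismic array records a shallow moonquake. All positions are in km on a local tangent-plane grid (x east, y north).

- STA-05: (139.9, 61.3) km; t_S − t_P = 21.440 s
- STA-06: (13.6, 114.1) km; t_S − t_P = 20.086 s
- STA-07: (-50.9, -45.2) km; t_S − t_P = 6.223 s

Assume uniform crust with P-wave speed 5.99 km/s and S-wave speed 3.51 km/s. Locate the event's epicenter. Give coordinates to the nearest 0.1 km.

Distance from S−P lag: d = Δt · v_P v_S / (v_P − v_S) = Δt · (5.99·3.51)/(5.99−3.51) ≈ 8.4778·Δt.
So d_STA-05 = 181.76, d_STA-06 = 170.28, d_STA-07 = 52.76 km.
Circle about each station: (x − 139.9)² + (y − 61.3)² = 181.76²; (x − 13.6)² + (y − 114.1)² = 170.28²; (x + 50.9)² + (y + 45.2)² = 52.76².
Subtracting the STA-05 equation from the STA-06 and STA-07 equations removes the quadratic terms:
-252.6 x + 105.6 y = -6084.51
-381.6 x − 213.0 y = 11557.23
Solving the 2×2 system: x ≈ 0.8, y ≈ -55.7 km.
Check against STA-05 (with the unrounded x, y): √((x − 139.9)²+(y − 61.3)²) = 181.76 ≈ 181.76 km. ✓

x ≈ 0.8 km, y ≈ -55.7 km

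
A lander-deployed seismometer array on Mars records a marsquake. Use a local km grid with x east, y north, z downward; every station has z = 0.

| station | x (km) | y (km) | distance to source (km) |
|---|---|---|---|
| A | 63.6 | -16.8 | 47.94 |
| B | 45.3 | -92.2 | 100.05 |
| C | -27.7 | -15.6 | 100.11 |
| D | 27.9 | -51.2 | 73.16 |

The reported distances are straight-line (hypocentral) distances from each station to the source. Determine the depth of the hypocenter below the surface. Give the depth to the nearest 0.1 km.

Each station gives a sphere (x−x_i)² + (y−y_i)² + z² = d_i² (stations at z=0).
Subtracting the A sphere from B and C: z² cancels, leaving linear equations in x and y:
-36.6 x − 150.8 y = -1486.03
-182.6 x + 2.4 y = -11040.32
Solving: x ≈ 60.399, y ≈ -4.805 km (keep extra digits for the depth step; rounded: 60.4, -4.8).
Then from the A sphere: z² = 47.94² − (x − 63.6)² − (y + 16.8)² with x = 60.399, y = -4.805, so z ≈ 46.305 ≈ 46.3 km.

46.3 km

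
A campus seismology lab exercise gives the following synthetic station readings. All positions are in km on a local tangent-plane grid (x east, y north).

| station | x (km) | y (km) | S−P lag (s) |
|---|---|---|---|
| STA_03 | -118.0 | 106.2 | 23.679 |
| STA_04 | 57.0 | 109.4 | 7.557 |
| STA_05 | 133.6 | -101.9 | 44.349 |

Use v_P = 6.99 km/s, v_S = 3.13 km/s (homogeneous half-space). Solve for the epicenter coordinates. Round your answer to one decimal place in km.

x ≈ 15.5 km, y ≈ 120.0 km

Distance from S−P lag: d = Δt · v_P v_S / (v_P − v_S) = Δt · (6.99·3.13)/(6.99−3.13) ≈ 5.6681·Δt.
So d_STA_03 = 134.21, d_STA_04 = 42.83, d_STA_05 = 251.37 km.
Circle about each station: (x + 118.0)² + (y − 106.2)² = 134.21²; (x − 57.0)² + (y − 109.4)² = 42.83²; (x − 133.6)² + (y + 101.9)² = 251.37².
Subtracting pairs of circle equations eliminates x²+y² and gives linear equations (the radical axes):
350.0 x + 6.4 y = 6192.84
503.2 x − 416.2 y = -42144.42
Solving the 2×2 system: x ≈ 15.5, y ≈ 120.0 km.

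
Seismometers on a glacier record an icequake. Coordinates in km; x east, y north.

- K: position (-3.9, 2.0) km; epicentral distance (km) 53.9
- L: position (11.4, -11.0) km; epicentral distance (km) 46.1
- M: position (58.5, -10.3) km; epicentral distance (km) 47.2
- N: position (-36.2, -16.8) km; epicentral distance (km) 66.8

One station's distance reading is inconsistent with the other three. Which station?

Solve using three stations at a time. Using K, M, N (subtract circle equations pairwise → linear system) gives (x, y) ≈ (25.0, -43.4).
Distances from that point to each station vs reported:
  K: calculated 53.8 vs reported 53.9 → residual 0.1 km
  L: calculated 35.1 vs reported 46.1 → residual 11.0 km
  M: calculated 47.1 vs reported 47.2 → residual 0.1 km
  N: calculated 66.7 vs reported 66.8 → residual 0.1 km
K, M, N are mutually consistent (residuals ≈ 0); L is off by 11.0 km.

L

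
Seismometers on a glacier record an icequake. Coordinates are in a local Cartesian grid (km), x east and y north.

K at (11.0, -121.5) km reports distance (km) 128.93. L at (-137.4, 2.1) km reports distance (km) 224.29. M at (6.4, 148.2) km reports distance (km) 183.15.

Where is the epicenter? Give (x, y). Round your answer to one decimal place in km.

Circle about each station: (x − 11.0)² + (y + 121.5)² = 128.93²; (x + 137.4)² + (y − 2.1)² = 224.29²; (x − 6.4)² + (y − 148.2)² = 183.15².
Subtracting the K equation from the L and M equations removes the quadratic terms:
-296.8 x + 247.2 y = -29683.14
-9.2 x + 539.4 y = -9800.03
Solving the 2×2 system: x ≈ 86.1, y ≈ -16.7 km.

x ≈ 86.1 km, y ≈ -16.7 km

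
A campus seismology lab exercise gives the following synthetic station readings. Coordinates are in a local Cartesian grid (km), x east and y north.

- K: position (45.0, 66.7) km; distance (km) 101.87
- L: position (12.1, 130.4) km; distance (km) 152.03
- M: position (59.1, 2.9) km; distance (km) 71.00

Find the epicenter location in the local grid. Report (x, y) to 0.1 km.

(-8.0, -20.3)

Circle about each station: (x − 45.0)² + (y − 66.7)² = 101.87²; (x − 12.1)² + (y − 130.4)² = 152.03²; (x − 59.1)² + (y − 2.9)² = 71.00².
Subtracting the K equation from the L and M equations removes the quadratic terms:
-65.8 x + 127.4 y = -2058.94
28.2 x − 127.6 y = 2363.83
Solving the 2×2 system: x ≈ -8.0, y ≈ -20.3 km.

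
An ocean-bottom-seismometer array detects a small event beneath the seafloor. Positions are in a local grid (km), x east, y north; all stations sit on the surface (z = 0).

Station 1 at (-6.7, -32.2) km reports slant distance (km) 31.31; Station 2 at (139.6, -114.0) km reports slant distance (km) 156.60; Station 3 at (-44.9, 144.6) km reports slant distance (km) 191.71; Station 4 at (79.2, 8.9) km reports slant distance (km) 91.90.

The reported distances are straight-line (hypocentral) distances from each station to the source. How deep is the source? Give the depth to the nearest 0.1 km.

Each station gives a sphere (x−x_i)² + (y−y_i)² + z² = d_i² (stations at z=0).
Subtracting the Station 1 sphere from Station 2 and Station 3: z² cancels, leaving linear equations in x and y:
292.6 x − 163.6 y = 7859.19
-76.4 x + 353.6 y = -13928.97
Solving: x ≈ 5.499, y ≈ -38.204 km (keep extra digits for the depth step; rounded: 5.5, -38.2).
Then from the Station 1 sphere: z² = 31.31² − (x + 6.7)² − (y + 32.2)² with x = 5.499, y = -38.204, so z ≈ 28.204 ≈ 28.2 km.

28.2 km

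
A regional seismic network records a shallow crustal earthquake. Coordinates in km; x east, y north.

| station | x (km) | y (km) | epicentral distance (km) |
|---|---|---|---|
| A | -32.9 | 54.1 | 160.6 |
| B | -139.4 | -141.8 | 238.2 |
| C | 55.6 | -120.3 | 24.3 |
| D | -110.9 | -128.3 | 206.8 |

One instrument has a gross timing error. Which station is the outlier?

Solve using three stations at a time. Using A, B, D (subtract circle equations pairwise → linear system) gives (x, y) ≈ (82.9, -56.8).
Distances from that point to each station vs reported:
  A: calculated 160.3 vs reported 160.6 → residual 0.3 km
  B: calculated 238.0 vs reported 238.2 → residual 0.2 km
  C: calculated 69.1 vs reported 24.3 → residual 44.8 km
  D: calculated 206.6 vs reported 206.8 → residual 0.2 km
A, B, D are mutually consistent (residuals ≈ 0); C is off by 44.8 km.

C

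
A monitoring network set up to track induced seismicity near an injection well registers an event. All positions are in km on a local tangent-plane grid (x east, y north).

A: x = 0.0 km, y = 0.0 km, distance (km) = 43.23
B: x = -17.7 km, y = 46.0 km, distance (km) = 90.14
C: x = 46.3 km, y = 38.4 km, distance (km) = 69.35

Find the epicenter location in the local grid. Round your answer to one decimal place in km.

Circle about each station: x² + y² = 43.23²; (x + 17.7)² + (y − 46.0)² = 90.14²; (x − 46.3)² + (y − 38.4)² = 69.35².
Subtracting pairs of circle equations eliminates x²+y² and gives linear equations (the radical axes):
-35.4 x + 92.0 y = -3827.10
92.6 x + 76.8 y = 677.66
Solving the 2×2 system: x ≈ 31.7, y ≈ -29.4 km.
Check against A (with the unrounded x, y): √(x²+y²) = 43.24 ≈ 43.23 km. ✓

31.7 km east, -29.4 km north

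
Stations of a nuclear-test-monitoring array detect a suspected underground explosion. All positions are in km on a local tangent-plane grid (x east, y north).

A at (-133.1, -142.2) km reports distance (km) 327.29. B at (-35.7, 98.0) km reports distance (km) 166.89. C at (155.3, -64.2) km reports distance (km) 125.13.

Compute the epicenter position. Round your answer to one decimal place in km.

x ≈ 126.2 km, y ≈ 57.5 km

Circle about each station: (x + 133.1)² + (y + 142.2)² = 327.29²; (x + 35.7)² + (y − 98.0)² = 166.89²; (x − 155.3)² + (y + 64.2)² = 125.13².
Subtracting the A equation from the B and C equations removes the quadratic terms:
194.8 x + 480.4 y = 52208.51
576.8 x + 156.0 y = 81764.51
Solving the 2×2 system: x ≈ 126.2, y ≈ 57.5 km.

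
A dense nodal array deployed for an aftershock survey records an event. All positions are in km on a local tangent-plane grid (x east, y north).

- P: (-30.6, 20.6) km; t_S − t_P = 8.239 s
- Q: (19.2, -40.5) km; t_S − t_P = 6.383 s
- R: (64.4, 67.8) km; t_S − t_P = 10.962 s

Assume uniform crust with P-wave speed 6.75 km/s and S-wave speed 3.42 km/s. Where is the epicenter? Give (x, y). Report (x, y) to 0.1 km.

x ≈ 23.9 km, y ≈ 3.5 km

Distance from S−P lag: d = Δt · v_P v_S / (v_P − v_S) = Δt · (6.75·3.42)/(6.75−3.42) ≈ 6.9324·Δt.
So d_P = 57.12, d_Q = 44.25, d_R = 75.99 km.
Circle about each station: (x + 30.6)² + (y − 20.6)² = 57.12²; (x − 19.2)² + (y + 40.5)² = 44.25²; (x − 64.4)² + (y − 67.8)² = 75.99².
Subtracting pairs of circle equations eliminates x²+y² and gives linear equations (the radical axes):
99.6 x − 122.2 y = 1952.80
190.0 x + 94.4 y = 4871.69
Solving the 2×2 system: x ≈ 23.9, y ≈ 3.5 km.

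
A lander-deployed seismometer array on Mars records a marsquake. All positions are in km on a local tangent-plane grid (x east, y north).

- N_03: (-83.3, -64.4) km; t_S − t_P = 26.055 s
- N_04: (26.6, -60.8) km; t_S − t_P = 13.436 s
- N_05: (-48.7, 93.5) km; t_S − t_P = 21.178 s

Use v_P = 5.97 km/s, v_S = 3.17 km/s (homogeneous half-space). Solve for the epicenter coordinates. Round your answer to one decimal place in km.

Distance from S−P lag: d = Δt · v_P v_S / (v_P − v_S) = Δt · (5.97·3.17)/(5.97−3.17) ≈ 6.7589·Δt.
So d_N_03 = 176.10, d_N_04 = 90.81, d_N_05 = 143.14 km.
Circle about each station: (x + 83.3)² + (y + 64.4)² = 176.10²; (x − 26.6)² + (y + 60.8)² = 90.81²; (x + 48.7)² + (y − 93.5)² = 143.14².
Subtracting the N_03 equation from the N_04 and N_05 equations removes the quadratic terms:
219.8 x + 7.2 y = 16082.70
69.2 x + 315.8 y = 10549.84
Solving the 2×2 system: x ≈ 72.6, y ≈ 17.5 km.

72.6 km east, 17.5 km north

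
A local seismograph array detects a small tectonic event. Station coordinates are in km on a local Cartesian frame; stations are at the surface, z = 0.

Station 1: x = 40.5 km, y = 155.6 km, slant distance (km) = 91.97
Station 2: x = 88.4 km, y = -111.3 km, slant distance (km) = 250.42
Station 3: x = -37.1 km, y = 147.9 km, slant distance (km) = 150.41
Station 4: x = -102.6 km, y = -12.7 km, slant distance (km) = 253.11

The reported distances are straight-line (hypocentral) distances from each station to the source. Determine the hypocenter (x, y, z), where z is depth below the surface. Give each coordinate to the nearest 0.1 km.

Each station gives a sphere (x−x_i)² + (y−y_i)² + z² = d_i² (stations at z=0).
Subtracting the Station 1 sphere from Station 2 and Station 3: z² cancels, leaving linear equations in x and y:
95.8 x − 533.8 y = -59901.06
-155.2 x − 15.4 y = -16765.48
Solving: x ≈ 95.195, y ≈ 129.301 km (keep extra digits for the depth step; rounded: 95.2, 129.3).
Then from the Station 1 sphere: z² = 91.97² − (x − 40.5)² − (y − 155.6)² with x = 95.195, y = 129.301, so z ≈ 69.104 ≈ 69.1 km.
Check against Station 4 (with the unrounded solution): distance 253.11 ≈ 253.11 km. ✓

(95.2, 129.3, 69.1)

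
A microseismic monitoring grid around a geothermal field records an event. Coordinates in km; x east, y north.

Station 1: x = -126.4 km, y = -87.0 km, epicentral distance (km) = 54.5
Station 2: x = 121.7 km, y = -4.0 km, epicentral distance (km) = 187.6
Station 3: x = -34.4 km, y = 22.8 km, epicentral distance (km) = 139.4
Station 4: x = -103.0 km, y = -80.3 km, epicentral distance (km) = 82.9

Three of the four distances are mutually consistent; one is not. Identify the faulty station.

Station 1

Solve using three stations at a time. Using Station 2, Station 3, Station 4 (subtract circle equations pairwise → linear system) gives (x, y) ≈ (-28.4, -116.4).
Distances from that point to each station vs reported:
  Station 1: calculated 102.3 vs reported 54.5 → residual 47.8 km
  Station 2: calculated 187.6 vs reported 187.6 → residual 0.0 km
  Station 3: calculated 139.4 vs reported 139.4 → residual 0.0 km
  Station 4: calculated 82.9 vs reported 82.9 → residual 0.0 km
Station 2, Station 3, Station 4 are mutually consistent (residuals ≈ 0); Station 1 is off by 47.8 km.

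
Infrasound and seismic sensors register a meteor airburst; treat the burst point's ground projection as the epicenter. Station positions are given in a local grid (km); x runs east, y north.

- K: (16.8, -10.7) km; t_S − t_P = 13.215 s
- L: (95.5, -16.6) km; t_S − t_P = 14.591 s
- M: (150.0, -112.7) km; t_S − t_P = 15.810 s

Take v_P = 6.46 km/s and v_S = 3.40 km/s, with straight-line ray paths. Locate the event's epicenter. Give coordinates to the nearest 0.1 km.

Distance from S−P lag: d = Δt · v_P v_S / (v_P − v_S) = Δt · (6.46·3.40)/(6.46−3.40) ≈ 7.1778·Δt.
So d_K = 94.85, d_L = 104.73, d_M = 113.48 km.
Circle about each station: (x − 16.8)² + (y + 10.7)² = 94.85²; (x − 95.5)² + (y + 16.6)² = 104.73²; (x − 150.0)² + (y + 112.7)² = 113.48².
Subtracting the K equation from the L and M equations removes the quadratic terms:
157.4 x − 11.8 y = 7027.23
266.4 x − 204.0 y = 30923.37
Solving the 2×2 system: x ≈ 36.9, y ≈ -103.4 km.

x ≈ 36.9 km, y ≈ -103.4 km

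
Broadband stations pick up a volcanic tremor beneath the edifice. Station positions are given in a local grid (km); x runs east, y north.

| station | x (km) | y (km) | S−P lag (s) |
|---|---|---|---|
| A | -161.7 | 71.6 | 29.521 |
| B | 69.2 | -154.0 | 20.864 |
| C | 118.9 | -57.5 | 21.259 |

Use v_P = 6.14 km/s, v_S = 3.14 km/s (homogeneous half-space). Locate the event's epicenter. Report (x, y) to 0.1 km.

Distance from S−P lag: d = Δt · v_P v_S / (v_P − v_S) = Δt · (6.14·3.14)/(6.14−3.14) ≈ 6.4265·Δt.
So d_A = 189.72, d_B = 134.08, d_C = 136.62 km.
Circle about each station: (x + 161.7)² + (y − 71.6)² = 189.72²; (x − 69.2)² + (y + 154.0)² = 134.08²; (x − 118.9)² + (y + 57.5)² = 136.62².
Subtracting the A equation from the B and C equations removes the quadratic terms:
461.8 x − 451.2 y = 15247.42
561.2 x − 258.2 y = 3498.66
Solving the 2×2 system: x ≈ -17.6, y ≈ -51.8 km.
Check against A (with the unrounded x, y): √((x + 161.7)²+(y − 71.6)²) = 189.72 ≈ 189.72 km. ✓

x ≈ -17.6 km, y ≈ -51.8 km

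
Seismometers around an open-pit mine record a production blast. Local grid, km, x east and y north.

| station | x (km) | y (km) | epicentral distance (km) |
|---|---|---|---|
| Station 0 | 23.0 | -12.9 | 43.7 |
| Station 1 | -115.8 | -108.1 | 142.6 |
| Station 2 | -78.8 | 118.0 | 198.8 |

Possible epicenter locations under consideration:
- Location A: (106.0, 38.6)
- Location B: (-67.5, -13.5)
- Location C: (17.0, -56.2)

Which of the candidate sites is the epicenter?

For each candidate, compare |candidate − station| to the reported distance:
Location A: residuals Station 0 54.0, Station 1 123.3, Station 2 2.3 → max 123.3 km
Location B: residuals Station 0 46.8, Station 1 36.4, Station 2 66.8 → max 66.8 km
Location C: residuals Station 0 0.0, Station 1 0.0, Station 2 0.0 → max 0.0 km
Only Location C has all residuals ≈ 0.

Location C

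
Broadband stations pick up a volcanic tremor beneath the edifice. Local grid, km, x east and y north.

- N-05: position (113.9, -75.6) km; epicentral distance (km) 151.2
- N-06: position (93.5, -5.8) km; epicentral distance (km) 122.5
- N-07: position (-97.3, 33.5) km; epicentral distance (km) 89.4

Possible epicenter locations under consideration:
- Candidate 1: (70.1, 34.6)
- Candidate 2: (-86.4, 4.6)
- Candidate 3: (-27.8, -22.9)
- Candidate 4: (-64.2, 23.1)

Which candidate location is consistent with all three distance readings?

Candidate 3

For each candidate, compare |candidate − station| to the reported distance:
Candidate 1: residuals N-05 32.6, N-06 75.8, N-07 78.0 → max 78.0 km
Candidate 2: residuals N-05 64.6, N-06 57.7, N-07 58.5 → max 64.6 km
Candidate 3: residuals N-05 0.0, N-06 0.0, N-07 0.1 → max 0.1 km
Candidate 4: residuals N-05 52.4, N-06 37.8, N-07 54.7 → max 54.7 km
Only Candidate 3 has all residuals ≈ 0.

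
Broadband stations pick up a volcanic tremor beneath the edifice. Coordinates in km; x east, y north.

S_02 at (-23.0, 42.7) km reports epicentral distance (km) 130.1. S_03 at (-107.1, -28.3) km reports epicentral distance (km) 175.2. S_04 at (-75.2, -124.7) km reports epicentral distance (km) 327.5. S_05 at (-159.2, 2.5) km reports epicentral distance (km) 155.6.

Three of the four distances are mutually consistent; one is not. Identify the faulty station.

S_04

Solve using three stations at a time. Using S_02, S_03, S_05 (subtract circle equations pairwise → linear system) gives (x, y) ≈ (-101.0, 146.7).
Distances from that point to each station vs reported:
  S_02: calculated 130.0 vs reported 130.1 → residual 0.1 km
  S_03: calculated 175.2 vs reported 175.2 → residual 0.0 km
  S_04: calculated 272.7 vs reported 327.5 → residual 54.8 km
  S_05: calculated 155.5 vs reported 155.6 → residual 0.1 km
S_02, S_03, S_05 are mutually consistent (residuals ≈ 0); S_04 is off by 54.8 km.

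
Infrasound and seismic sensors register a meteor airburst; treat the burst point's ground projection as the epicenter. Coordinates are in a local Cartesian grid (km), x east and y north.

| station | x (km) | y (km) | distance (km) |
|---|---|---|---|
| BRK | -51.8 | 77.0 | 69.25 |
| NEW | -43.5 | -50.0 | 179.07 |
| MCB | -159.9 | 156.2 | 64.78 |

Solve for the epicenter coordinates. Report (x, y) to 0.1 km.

Circle about each station: (x + 51.8)² + (y − 77.0)² = 69.25²; (x + 43.5)² + (y + 50.0)² = 179.07²; (x + 159.9)² + (y − 156.2)² = 64.78².
Subtracting the BRK equation from the NEW and MCB equations removes the quadratic terms:
16.6 x − 254.0 y = -31490.49
-216.2 x + 158.4 y = 41953.32
Solving the 2×2 system: x ≈ -108.4, y ≈ 116.9 km.

(-108.4, 116.9)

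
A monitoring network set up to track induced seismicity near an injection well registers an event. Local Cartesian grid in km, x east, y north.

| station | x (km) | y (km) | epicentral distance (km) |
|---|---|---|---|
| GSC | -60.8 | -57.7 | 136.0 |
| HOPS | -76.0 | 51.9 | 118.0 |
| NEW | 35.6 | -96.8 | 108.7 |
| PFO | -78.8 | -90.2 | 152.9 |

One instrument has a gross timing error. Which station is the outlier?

Solve using three stations at a time. Using HOPS, NEW, PFO (subtract circle equations pairwise → linear system) gives (x, y) ≈ (35.0, 11.9).
Distances from that point to each station vs reported:
  GSC: calculated 118.4 vs reported 136.0 → residual 17.6 km
  HOPS: calculated 118.0 vs reported 118.0 → residual 0.0 km
  NEW: calculated 108.7 vs reported 108.7 → residual 0.0 km
  PFO: calculated 152.9 vs reported 152.9 → residual 0.0 km
HOPS, NEW, PFO are mutually consistent (residuals ≈ 0); GSC is off by 17.6 km.

GSC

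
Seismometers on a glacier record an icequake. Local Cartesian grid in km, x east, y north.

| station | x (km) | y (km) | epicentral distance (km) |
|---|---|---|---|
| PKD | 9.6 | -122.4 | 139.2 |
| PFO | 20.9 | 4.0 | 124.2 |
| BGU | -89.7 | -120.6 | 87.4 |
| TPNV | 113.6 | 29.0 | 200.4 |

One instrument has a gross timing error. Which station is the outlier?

Solve using three stations at a time. Using PKD, PFO, BGU (subtract circle equations pairwise → linear system) gives (x, y) ≈ (-97.6, -33.5).
Distances from that point to each station vs reported:
  PKD: calculated 139.2 vs reported 139.2 → residual 0.0 km
  PFO: calculated 124.2 vs reported 124.2 → residual 0.0 km
  BGU: calculated 87.5 vs reported 87.4 → residual 0.1 km
  TPNV: calculated 220.2 vs reported 200.4 → residual 19.8 km
PKD, PFO, BGU are mutually consistent (residuals ≈ 0); TPNV is off by 19.8 km.

TPNV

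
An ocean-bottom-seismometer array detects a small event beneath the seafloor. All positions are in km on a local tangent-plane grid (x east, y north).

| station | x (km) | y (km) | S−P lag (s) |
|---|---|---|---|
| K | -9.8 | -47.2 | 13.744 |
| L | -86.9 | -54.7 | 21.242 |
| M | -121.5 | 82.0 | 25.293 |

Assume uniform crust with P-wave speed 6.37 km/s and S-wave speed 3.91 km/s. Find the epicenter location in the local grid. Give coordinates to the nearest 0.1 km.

121.1 km east, 0.0 km north

Distance from S−P lag: d = Δt · v_P v_S / (v_P − v_S) = Δt · (6.37·3.91)/(6.37−3.91) ≈ 10.1247·Δt.
So d_K = 139.15, d_L = 215.07, d_M = 256.08 km.
Circle about each station: (x + 9.8)² + (y + 47.2)² = 139.15²; (x + 86.9)² + (y + 54.7)² = 215.07²; (x + 121.5)² + (y − 82.0)² = 256.08².
Subtracting pairs of circle equations eliminates x²+y² and gives linear equations (the radical axes):
-154.2 x − 15.0 y = -18672.56
-223.4 x + 258.4 y = -27051.87
Solving the 2×2 system: x ≈ 121.1, y ≈ 0.0 km.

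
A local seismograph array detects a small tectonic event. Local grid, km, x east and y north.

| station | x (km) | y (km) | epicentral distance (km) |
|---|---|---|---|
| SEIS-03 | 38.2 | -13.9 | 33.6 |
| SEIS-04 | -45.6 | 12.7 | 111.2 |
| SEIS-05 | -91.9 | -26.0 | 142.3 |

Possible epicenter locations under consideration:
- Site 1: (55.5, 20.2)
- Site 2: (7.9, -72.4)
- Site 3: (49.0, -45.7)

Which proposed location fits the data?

Site 3

For each candidate, compare |candidate − station| to the reported distance:
Site 1: residuals SEIS-03 4.6, SEIS-04 9.8, SEIS-05 12.2 → max 12.2 km
Site 2: residuals SEIS-03 32.3, SEIS-04 10.7, SEIS-05 32.2 → max 32.3 km
Site 3: residuals SEIS-03 0.0, SEIS-04 0.0, SEIS-05 0.0 → max 0.0 km
Only Site 3 has all residuals ≈ 0.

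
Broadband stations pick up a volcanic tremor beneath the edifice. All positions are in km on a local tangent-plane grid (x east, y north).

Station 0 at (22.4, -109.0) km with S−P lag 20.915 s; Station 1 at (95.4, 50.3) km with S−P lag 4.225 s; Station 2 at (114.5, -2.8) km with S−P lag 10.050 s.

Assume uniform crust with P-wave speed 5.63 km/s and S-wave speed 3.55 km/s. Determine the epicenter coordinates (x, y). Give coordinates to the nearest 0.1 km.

x ≈ 74.5 km, y ≈ 85.1 km

Distance from S−P lag: d = Δt · v_P v_S / (v_P − v_S) = Δt · (5.63·3.55)/(5.63−3.55) ≈ 9.6089·Δt.
So d_Station 0 = 200.97, d_Station 1 = 40.60, d_Station 2 = 96.57 km.
Circle about each station: (x − 22.4)² + (y + 109.0)² = 200.97²; (x − 95.4)² + (y − 50.3)² = 40.60²; (x − 114.5)² + (y + 2.8)² = 96.57².
Subtracting the Station 0 equation from the Station 1 and Station 2 equations removes the quadratic terms:
146.0 x + 318.6 y = 37989.07
184.2 x + 212.4 y = 31798.51
Solving the 2×2 system: x ≈ 74.5, y ≈ 85.1 km.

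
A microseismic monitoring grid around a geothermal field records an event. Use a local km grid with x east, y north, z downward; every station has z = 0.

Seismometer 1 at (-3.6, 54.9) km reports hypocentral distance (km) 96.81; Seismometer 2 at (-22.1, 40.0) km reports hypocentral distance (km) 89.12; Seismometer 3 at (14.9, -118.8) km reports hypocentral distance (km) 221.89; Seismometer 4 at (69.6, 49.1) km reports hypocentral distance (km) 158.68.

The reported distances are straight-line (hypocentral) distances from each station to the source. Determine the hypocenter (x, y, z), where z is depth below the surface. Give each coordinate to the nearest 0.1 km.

x ≈ -73.2 km, y ≈ 74.4 km, depth ≈ 64.4 km

Each station gives a sphere (x−x_i)² + (y−y_i)² + z² = d_i² (stations at z=0).
Subtracting the Seismometer 1 sphere from Seismometer 2 and Seismometer 3: z² cancels, leaving linear equations in x and y:
-37.0 x − 29.8 y = 491.24
37.0 x − 347.4 y = -28554.52
Solving: x ≈ -73.198, y ≈ 74.399 km (keep extra digits for the depth step; rounded: -73.2, 74.4).
Then from the Seismometer 1 sphere: z² = 96.81² − (x + 3.6)² − (y − 54.9)² with x = -73.198, y = 74.399, so z ≈ 64.406 ≈ 64.4 km.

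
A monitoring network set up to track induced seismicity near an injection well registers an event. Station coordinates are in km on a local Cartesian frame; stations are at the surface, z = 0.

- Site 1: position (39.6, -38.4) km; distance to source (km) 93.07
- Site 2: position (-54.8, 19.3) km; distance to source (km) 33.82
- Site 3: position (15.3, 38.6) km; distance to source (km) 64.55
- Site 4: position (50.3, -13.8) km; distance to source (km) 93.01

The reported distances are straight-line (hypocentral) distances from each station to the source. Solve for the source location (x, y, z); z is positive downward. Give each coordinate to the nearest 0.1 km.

Each station gives a sphere (x−x_i)² + (y−y_i)² + z² = d_i² (stations at z=0).
Subtracting the Site 1 sphere from Site 2 and Site 3: z² cancels, leaving linear equations in x and y:
-188.8 x + 115.4 y = 7851.04
-48.6 x + 154.0 y = 3176.65
Solving: x ≈ -35.901, y ≈ 9.298 km (keep extra digits for the depth step; rounded: -35.9, 9.3).
Then from the Site 1 sphere: z² = 93.07² − (x − 39.6)² − (y + 38.4)² with x = -35.901, y = 9.298, so z ≈ 26.202 ≈ 26.2 km.

(-35.9, 9.3, 26.2)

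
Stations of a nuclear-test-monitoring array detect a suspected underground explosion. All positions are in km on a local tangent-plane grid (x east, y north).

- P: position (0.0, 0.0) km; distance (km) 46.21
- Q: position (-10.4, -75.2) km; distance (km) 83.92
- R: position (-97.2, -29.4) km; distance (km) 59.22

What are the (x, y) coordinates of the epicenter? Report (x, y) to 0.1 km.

Circle about each station: x² + y² = 46.21²; (x + 10.4)² + (y + 75.2)² = 83.92²; (x + 97.2)² + (y + 29.4)² = 59.22².
Subtracting the P equation from the Q and R equations removes the quadratic terms:
-20.8 x − 150.4 y = 856.00
-194.4 x − 58.8 y = 8940.56
Solving the 2×2 system: x ≈ -46.2, y ≈ 0.7 km.

x ≈ -46.2 km, y ≈ 0.7 km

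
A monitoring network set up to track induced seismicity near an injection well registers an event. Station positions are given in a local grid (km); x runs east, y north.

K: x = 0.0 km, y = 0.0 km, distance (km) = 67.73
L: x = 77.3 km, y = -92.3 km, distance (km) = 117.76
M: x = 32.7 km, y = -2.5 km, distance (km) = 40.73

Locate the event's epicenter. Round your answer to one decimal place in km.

Circle about each station: x² + y² = 67.73²; (x − 77.3)² + (y + 92.3)² = 117.76²; (x − 32.7)² + (y + 2.5)² = 40.73².
Subtracting the K equation from the L and M equations removes the quadratic terms:
154.6 x − 184.6 y = 5214.52
65.4 x − 5.0 y = 4003.96
Solving the 2×2 system: x ≈ 63.1, y ≈ 24.6 km.

(63.1, 24.6)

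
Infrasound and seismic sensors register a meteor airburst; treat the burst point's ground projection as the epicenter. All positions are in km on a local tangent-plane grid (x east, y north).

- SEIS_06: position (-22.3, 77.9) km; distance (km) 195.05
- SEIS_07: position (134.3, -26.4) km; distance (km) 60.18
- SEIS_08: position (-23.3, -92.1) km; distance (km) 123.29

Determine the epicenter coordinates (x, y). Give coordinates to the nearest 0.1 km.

Circle about each station: (x + 22.3)² + (y − 77.9)² = 195.05²; (x − 134.3)² + (y + 26.4)² = 60.18²; (x + 23.3)² + (y + 92.1)² = 123.29².
Subtracting pairs of circle equations eliminates x²+y² and gives linear equations (the radical axes):
313.2 x − 208.6 y = 46590.62
-2.0 x − 340.0 y = 25303.68
Solving the 2×2 system: x ≈ 98.8, y ≈ -75.0 km.
Check against SEIS_06 (with the unrounded x, y): √((x + 22.3)²+(y − 77.9)²) = 195.05 ≈ 195.05 km. ✓

x ≈ 98.8 km, y ≈ -75.0 km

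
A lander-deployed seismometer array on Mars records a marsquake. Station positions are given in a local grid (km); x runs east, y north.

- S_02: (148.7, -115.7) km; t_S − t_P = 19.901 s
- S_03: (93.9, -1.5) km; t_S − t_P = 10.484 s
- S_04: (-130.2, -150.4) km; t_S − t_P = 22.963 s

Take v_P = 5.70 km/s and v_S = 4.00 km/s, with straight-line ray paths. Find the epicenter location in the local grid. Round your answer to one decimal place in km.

x ≈ 20.3 km, y ≈ 118.3 km

Distance from S−P lag: d = Δt · v_P v_S / (v_P − v_S) = Δt · (5.70·4.00)/(5.70−4.00) ≈ 13.4118·Δt.
So d_S_02 = 266.91, d_S_03 = 140.61, d_S_04 = 307.97 km.
Circle about each station: (x − 148.7)² + (y + 115.7)² = 266.91²; (x − 93.9)² + (y + 1.5)² = 140.61²; (x + 130.2)² + (y + 150.4)² = 307.97².
Subtracting pairs of circle equations eliminates x²+y² and gives linear equations (the radical axes):
-109.6 x + 228.4 y = 24791.06
-557.8 x − 69.4 y = -19530.55
Solving the 2×2 system: x ≈ 20.3, y ≈ 118.3 km.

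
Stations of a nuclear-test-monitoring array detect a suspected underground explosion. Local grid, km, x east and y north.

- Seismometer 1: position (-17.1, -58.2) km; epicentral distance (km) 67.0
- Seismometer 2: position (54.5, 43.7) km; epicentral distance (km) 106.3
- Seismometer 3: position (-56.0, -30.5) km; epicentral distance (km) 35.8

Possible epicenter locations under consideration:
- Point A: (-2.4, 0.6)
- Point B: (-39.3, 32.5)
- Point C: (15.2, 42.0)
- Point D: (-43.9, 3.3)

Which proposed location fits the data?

For each candidate, compare |candidate − station| to the reported distance:
Point A: residuals Seismometer 1 6.4, Seismometer 2 34.9, Seismometer 3 26.2 → max 34.9 km
Point B: residuals Seismometer 1 26.4, Seismometer 2 11.8, Seismometer 3 29.4 → max 29.4 km
Point C: residuals Seismometer 1 38.3, Seismometer 2 67.0, Seismometer 3 65.8 → max 67.0 km
Point D: residuals Seismometer 1 0.1, Seismometer 2 0.1, Seismometer 3 0.1 → max 0.1 km
Only Point D has all residuals ≈ 0.

Point D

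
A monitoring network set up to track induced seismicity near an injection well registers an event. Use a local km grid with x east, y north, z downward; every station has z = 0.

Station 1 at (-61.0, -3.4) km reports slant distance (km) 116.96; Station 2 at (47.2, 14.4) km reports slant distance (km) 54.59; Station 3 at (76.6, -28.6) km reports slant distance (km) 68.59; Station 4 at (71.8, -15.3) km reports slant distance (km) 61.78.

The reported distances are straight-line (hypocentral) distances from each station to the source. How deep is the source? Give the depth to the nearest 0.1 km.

Each station gives a sphere (x−x_i)² + (y−y_i)² + z² = d_i² (stations at z=0).
Subtracting the Station 1 sphere from Station 2 and Station 3: z² cancels, leaving linear equations in x and y:
216.4 x + 35.6 y = 9402.21
275.2 x − 50.4 y = 11928.01
Solving: x ≈ 43.399, y ≈ 0.303 km (keep extra digits for the depth step; rounded: 43.4, 0.3).
Then from the Station 1 sphere: z² = 116.96² − (x + 61.0)² − (y + 3.4)² with x = 43.399, y = 0.303, so z ≈ 52.600 ≈ 52.6 km.

depth ≈ 52.6 km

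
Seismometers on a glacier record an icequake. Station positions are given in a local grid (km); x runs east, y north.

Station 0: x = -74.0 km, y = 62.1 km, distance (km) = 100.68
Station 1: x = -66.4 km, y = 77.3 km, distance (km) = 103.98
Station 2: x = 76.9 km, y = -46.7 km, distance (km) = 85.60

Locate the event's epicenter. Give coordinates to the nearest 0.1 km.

10.4 km east, 7.2 km north

Circle about each station: (x + 74.0)² + (y − 62.1)² = 100.68²; (x + 66.4)² + (y − 77.3)² = 103.98²; (x − 76.9)² + (y + 46.7)² = 85.60².
Subtracting the Station 0 equation from the Station 1 and Station 2 equations removes the quadratic terms:
15.2 x + 30.4 y = 376.46
301.8 x − 217.6 y = 1571.19
Solving the 2×2 system: x ≈ 10.4, y ≈ 7.2 km.
Check against Station 0 (with the unrounded x, y): √((x + 74.0)²+(y − 62.1)²) = 100.68 ≈ 100.68 km. ✓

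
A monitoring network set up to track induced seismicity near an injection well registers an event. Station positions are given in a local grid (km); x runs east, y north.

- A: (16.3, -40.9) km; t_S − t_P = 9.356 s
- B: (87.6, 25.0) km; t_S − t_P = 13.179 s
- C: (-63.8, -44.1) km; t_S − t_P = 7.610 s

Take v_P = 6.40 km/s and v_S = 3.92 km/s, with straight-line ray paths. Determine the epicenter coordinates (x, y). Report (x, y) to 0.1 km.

Distance from S−P lag: d = Δt · v_P v_S / (v_P − v_S) = Δt · (6.40·3.92)/(6.40−3.92) ≈ 10.1161·Δt.
So d_A = 94.65, d_B = 133.32, d_C = 76.98 km.
Circle about each station: (x − 16.3)² + (y + 40.9)² = 94.65²; (x − 87.6)² + (y − 25.0)² = 133.32²; (x + 63.8)² + (y + 44.1)² = 76.98².
Subtracting the A equation from the B and C equations removes the quadratic terms:
142.6 x + 131.8 y = -2455.34
-160.2 x − 6.4 y = 7109.45
Solving the 2×2 system: x ≈ -45.6, y ≈ 30.7 km.

(-45.6, 30.7)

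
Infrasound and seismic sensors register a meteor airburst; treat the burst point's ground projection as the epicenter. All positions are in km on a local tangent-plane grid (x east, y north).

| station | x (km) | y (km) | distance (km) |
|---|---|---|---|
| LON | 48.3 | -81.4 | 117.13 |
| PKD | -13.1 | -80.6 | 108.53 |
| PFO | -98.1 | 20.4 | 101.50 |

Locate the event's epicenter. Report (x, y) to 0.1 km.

Circle about each station: (x − 48.3)² + (y + 81.4)² = 117.13²; (x + 13.1)² + (y + 80.6)² = 108.53²; (x + 98.1)² + (y − 20.4)² = 101.50².
Subtracting the LON equation from the PKD and PFO equations removes the quadratic terms:
-122.8 x + 1.6 y = -350.20
-292.8 x + 203.6 y = 4498.11
Solving the 2×2 system: x ≈ 3.2, y ≈ 26.7 km.
Check against LON (with the unrounded x, y): √((x − 48.3)²+(y + 81.4)²) = 117.13 ≈ 117.13 km. ✓

3.2 km east, 26.7 km north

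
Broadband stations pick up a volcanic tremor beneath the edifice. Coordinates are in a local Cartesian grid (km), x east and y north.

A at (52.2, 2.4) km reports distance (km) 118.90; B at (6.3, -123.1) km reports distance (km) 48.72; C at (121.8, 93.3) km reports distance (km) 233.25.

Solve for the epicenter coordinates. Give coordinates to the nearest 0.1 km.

Circle about each station: (x − 52.2)² + (y − 2.4)² = 118.90²; (x − 6.3)² + (y + 123.1)² = 48.72²; (x − 121.8)² + (y − 93.3)² = 233.25².
Subtracting the A equation from the B and C equations removes the quadratic terms:
-91.8 x − 251.0 y = 24226.27
139.2 x + 181.8 y = -19458.82
Solving the 2×2 system: x ≈ -26.3, y ≈ -86.9 km.

-26.3 km east, -86.9 km north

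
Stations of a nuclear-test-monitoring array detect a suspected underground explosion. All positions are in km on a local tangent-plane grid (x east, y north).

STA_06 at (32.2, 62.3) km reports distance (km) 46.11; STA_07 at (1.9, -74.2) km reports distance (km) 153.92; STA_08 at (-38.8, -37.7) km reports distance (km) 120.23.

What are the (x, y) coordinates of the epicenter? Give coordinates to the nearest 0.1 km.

(-10.7, 79.2)

Circle about each station: (x − 32.2)² + (y − 62.3)² = 46.11²; (x − 1.9)² + (y + 74.2)² = 153.92²; (x + 38.8)² + (y + 37.7)² = 120.23².
Subtracting pairs of circle equations eliminates x²+y² and gives linear equations (the radical axes):
-60.6 x − 273.0 y = -20974.11
-142.0 x − 200.0 y = -14320.52
Solving the 2×2 system: x ≈ -10.7, y ≈ 79.2 km.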